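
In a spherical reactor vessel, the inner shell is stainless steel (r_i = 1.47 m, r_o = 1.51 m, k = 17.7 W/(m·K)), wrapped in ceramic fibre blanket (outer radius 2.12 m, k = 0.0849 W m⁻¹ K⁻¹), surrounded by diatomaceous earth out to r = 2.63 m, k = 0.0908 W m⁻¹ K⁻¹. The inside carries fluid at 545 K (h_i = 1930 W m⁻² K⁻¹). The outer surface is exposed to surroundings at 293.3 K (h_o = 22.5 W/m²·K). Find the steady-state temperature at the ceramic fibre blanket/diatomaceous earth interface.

Resistance network (inner→outer):
  R_conv,in = 1/(4πr²h) = 1/(4π·1.47²·1930) = 1.908×10^-5 K/W
  R_stainless steel = (1/1.47 − 1/1.51)/(4πk) = 0.01802/(4π·17.7) = 8.102×10^-5 K/W
  R_ceramic fibre blanket = (1/1.51 − 1/2.12)/(4πk) = 0.1906/(4π·0.0849) = 0.1786 K/W
  R_diatomaceous earth = (1/2.12 − 1/2.63)/(4πk) = 0.09147/(4π·0.0908) = 0.08016 K/W
  R_conv,out = 1/(4πr²h) = 1/(4π·2.63²·22.5) = 5.113×10^-4 K/W
ΣR = 1.908×10^-5 + 8.102×10^-5 + 0.1786 + 0.08016 + 5.113×10^-4 = 0.2594 K/W
Q = ΔT/ΣR = (545 K − 293.3 K)/0.2594 = 970.3 W
From the inner boundary to the ceramic fibre blanket/diatomaceous earth interface, ΣR_partial = 0.1787 K/W.
T_interface = T_in − Q·ΣR_partial = 545 K − (970.3)(0.1787) = 371.6 K

T = 371.6 K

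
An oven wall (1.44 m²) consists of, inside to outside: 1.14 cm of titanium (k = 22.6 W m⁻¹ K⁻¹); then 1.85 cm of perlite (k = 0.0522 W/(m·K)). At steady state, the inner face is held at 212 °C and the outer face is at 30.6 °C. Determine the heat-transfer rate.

Q = 736 W

Series thermal resistances, inner to outer:
  R_titanium = L/(kA) = 0.0114/(22.6·1.44) = 3.503×10^-4 K/W
  R_perlite = L/(kA) = 0.0185/(0.0522·1.44) = 0.2461 K/W
ΣR = 3.503×10^-4 + 0.2461 = 0.2465 K/W
Q = ΔT/ΣR = (212 °C − 30.6 °C)/0.2465 = 736 W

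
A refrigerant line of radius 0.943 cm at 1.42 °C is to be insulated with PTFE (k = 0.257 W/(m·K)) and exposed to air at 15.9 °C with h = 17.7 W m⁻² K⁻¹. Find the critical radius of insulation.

r_cr = 1.45 cm

For a cylinder, r_cr = k_ins/h = 0.257/17.7 = 0.0145 m = 1.45 cm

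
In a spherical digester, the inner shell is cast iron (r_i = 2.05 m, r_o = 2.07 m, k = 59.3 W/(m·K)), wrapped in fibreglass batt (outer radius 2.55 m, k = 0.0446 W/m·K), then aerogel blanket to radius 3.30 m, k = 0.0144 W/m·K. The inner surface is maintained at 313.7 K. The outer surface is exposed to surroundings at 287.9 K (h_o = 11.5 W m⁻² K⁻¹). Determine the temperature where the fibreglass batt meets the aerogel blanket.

Treat each layer as a resistance in series:
  R_cast iron = (1/2.05 − 1/2.07)/(4πk) = 0.004713/(4π·59.3) = 6.325×10^-6 K/W
  R_fibreglass batt = (1/2.07 − 1/2.55)/(4πk) = 0.09093/(4π·0.0446) = 0.1623 K/W
  R_aerogel blanket = (1/2.55 − 1/3.30)/(4πk) = 0.08913/(4π·0.0144) = 0.4925 K/W
  R_conv,out = 1/(4πr²h) = 1/(4π·3.30²·11.5) = 6.354×10^-4 K/W
ΣR = 6.325×10^-6 + 0.1623 + 0.4925 + 6.354×10^-4 = 0.6554 K/W
Q = ΔT/ΣR = (313.7 K − 287.9 K)/0.6554 = 39.37 W
From the inner boundary to the fibreglass batt/aerogel blanket interface, ΣR_partial = 0.1623 K/W.
T_interface = T_in − Q·ΣR_partial = 313.7 K − (39.37)(0.1623) = 307.3 K

T = 307.3 K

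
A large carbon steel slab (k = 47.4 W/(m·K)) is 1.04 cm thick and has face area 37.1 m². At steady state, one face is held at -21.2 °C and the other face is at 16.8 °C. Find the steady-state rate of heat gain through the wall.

Q = 6.43×10^6 W

Q = kA·ΔT/L = 47.4 × 37.1 × |-21.2 °C − 16.8 °C| / 0.0104 = 6.43×10^6 W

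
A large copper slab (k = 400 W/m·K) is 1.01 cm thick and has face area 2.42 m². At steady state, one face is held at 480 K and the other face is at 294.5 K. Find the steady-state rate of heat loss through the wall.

Q = kA·ΔT/L = 400 × 2.42 × |480 K − 294.5 K| / 0.0101 = 1.78×10^7 W

Q = 17800 kW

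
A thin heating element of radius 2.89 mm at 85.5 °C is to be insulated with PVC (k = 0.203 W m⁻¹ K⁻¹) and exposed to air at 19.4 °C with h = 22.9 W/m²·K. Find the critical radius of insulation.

r_cr = 0.886 cm

For a cylinder, r_cr = k_ins/h = 0.203/22.9 = 0.00886 m = 0.886 cm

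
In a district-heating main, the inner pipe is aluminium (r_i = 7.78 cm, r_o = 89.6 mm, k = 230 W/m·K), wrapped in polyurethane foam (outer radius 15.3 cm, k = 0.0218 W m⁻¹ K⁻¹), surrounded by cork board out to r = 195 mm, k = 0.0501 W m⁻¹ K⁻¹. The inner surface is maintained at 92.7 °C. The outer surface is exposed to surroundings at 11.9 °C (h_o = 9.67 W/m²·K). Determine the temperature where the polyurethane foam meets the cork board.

Resistance network (inner→outer):
  R'_aluminium = ln(0.0896/0.0778)/(2πk) = 0.1412/(2π·230) = 9.772×10^-5 m·K/W
  R'_polyurethane foam = ln(0.153/0.0896)/(2πk) = 0.5351/(2π·0.0218) = 3.906 m·K/W
  R'_cork board = ln(0.195/0.153)/(2πk) = 0.2426/(2π·0.0501) = 0.7706 m·K/W
  R'_conv,out = 1/(2πr h) = 1/(2π·0.195·9.67) = 0.08440 m·K/W
ΣR = 9.772×10^-5 + 3.906 + 0.7706 + 0.08440 = 4.761 m·K/W
Q' = ΔT/ΣR = (92.7 °C − 11.9 °C)/4.761 = 16.97 W/m
From the inner boundary to the polyurethane foam/cork board interface, ΣR_partial = 3.906 m·K/W.
T_interface = T_in − Q'·ΣR_partial = 92.7 °C − (16.97)(3.906) = 26.4 °C

T = 26.4 °C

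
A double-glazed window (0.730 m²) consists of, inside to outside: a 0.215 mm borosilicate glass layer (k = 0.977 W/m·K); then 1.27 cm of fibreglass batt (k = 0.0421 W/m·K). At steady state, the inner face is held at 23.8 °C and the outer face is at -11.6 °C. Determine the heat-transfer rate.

Series thermal resistances, inner to outer:
  R_borosilicate glass = L/(kA) = 2.15×10^-4/(0.977·0.730) = 3.015×10^-4 K/W
  R_fibreglass batt = L/(kA) = 0.0127/(0.0421·0.730) = 0.4132 K/W
ΣR = 3.015×10^-4 + 0.4132 = 0.4135 K/W
Q = ΔT/ΣR = (23.8 °C − -11.6 °C)/0.4135 = 85.6 W

Q = 85.6 W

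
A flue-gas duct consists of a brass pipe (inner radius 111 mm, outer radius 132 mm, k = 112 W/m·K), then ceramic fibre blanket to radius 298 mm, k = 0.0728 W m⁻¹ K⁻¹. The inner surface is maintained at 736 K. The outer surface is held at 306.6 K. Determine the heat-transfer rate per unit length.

Q' = 241 W/m

Treat each layer as a resistance in series:
  R'_brass = ln(0.132/0.111)/(2πk) = 0.1733/(2π·112) = 2.462×10^-4 m·K/W
  R'_ceramic fibre blanket = ln(0.298/0.132)/(2πk) = 0.8143/(2π·0.0728) = 1.780 m·K/W
ΣR = 2.462×10^-4 + 1.780 = 1.780 m·K/W
Q' = ΔT/ΣR = (736 K − 306.6 K)/1.780 = 241 W/m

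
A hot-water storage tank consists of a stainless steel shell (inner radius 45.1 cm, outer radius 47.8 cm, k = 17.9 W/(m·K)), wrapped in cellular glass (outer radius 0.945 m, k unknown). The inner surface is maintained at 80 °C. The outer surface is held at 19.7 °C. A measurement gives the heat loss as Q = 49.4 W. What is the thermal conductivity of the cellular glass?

ΣR = ΔT/Q = |80 − 19.7|/49.4 = 1.221 K/W
Known resistances:
  R_stainless steel = (1/0.451 − 1/0.478)/(4πk) = 0.1252/(4π·17.9) = 5.568×10^-4 K/W
R_cellular glass = ΣR − ΣR_known = 1.221 − 5.568×10^-4 = 1.220 K/W
(1/r₁−1/r₂)/(4πk) = 1.220 ⇒ k = 1.034/(4π·1.220) = 0.0674 W/m·K

k = 0.0674 W/m·K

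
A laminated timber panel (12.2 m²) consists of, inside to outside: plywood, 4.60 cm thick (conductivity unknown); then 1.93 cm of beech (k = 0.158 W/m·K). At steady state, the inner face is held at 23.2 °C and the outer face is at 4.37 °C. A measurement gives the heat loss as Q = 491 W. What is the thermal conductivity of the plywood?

ΣR = ΔT/Q = |23.2 − 4.37|/491 = 0.03835 K/W
Known resistances:
  R_beech = L/(kA) = 0.0193/(0.158·12.2) = 0.01001 K/W
R_plywood = ΣR − ΣR_known = 0.03835 − 0.01001 = 0.02834 K/W
L/(kA) = 0.02834 ⇒ k = 0.0460/(0.02834·12.2) = 0.133 W/m·K

k = 0.133 W/m·K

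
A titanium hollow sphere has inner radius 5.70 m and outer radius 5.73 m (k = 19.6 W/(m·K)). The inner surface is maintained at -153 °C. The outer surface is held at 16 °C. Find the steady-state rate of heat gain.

Q = 45300 kW

Q = 4πk·ΔT/(1/r₁ − 1/r₂) = 4π × 19.6 × 169 / (1/5.70 − 1/5.73) = 4.53×10^7 W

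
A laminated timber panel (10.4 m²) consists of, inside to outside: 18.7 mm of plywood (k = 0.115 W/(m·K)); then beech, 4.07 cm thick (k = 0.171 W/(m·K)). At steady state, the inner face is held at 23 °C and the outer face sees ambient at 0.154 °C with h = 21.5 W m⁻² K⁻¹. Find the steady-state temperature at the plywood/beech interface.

Series thermal resistances, inner to outer:
  R_plywood = L/(kA) = 0.0187/(0.115·10.4) = 0.01564 K/W
  R_beech = L/(kA) = 0.0407/(0.171·10.4) = 0.02289 K/W
  R_conv,out = 1/(hA) = 1/(21.5·10.4) = 0.004472 K/W
ΣR = 0.01564 + 0.02289 + 0.004472 = 0.04300 K/W
Q = ΔT/ΣR = (23 °C − 0.154 °C)/0.04300 = 531.3 W
From the inner boundary to the plywood/beech interface, ΣR_partial = 0.01564 K/W.
T_interface = T_in − Q·ΣR_partial = 23 °C − (531.3)(0.01564) = 14.7 °C

T = 14.7 °C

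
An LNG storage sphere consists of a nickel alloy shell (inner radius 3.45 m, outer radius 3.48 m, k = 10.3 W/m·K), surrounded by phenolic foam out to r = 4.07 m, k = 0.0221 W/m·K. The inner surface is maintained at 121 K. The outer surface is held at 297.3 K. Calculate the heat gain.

Q = 1180 W

Treat each layer as a resistance in series:
  R_nickel alloy = (1/3.45 − 1/3.48)/(4πk) = 0.002499/(4π·10.3) = 1.931×10^-5 K/W
  R_phenolic foam = (1/3.48 − 1/4.07)/(4πk) = 0.04166/(4π·0.0221) = 0.1500 K/W
ΣR = 1.931×10^-5 + 0.1500 = 0.1500 K/W
Q = ΔT/ΣR = (121 K − 297.3 K)/0.1500 = -1180 W
(Negative Q ⇒ heat flows inward; heat gain = 1180 W.)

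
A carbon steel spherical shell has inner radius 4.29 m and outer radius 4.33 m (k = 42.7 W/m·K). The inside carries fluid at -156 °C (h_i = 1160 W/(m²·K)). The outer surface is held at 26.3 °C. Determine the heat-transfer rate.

Resistance network (inner→outer):
  R_conv,in = 1/(4πr²h) = 1/(4π·4.29²·1160) = 3.727×10^-6 K/W
  R_carbon steel = (1/4.29 − 1/4.33)/(4πk) = 0.002153/(4π·42.7) = 4.013×10^-6 K/W
ΣR = 3.727×10^-6 + 4.013×10^-6 = 7.740×10^-6 K/W
Q = ΔT/ΣR = (-156 °C − 26.3 °C)/7.740×10^-6 = -2.36×10^7 W
(Negative Q ⇒ heat flows inward; heat gain = 2.36×10^7 W.)

Q = 23600 kW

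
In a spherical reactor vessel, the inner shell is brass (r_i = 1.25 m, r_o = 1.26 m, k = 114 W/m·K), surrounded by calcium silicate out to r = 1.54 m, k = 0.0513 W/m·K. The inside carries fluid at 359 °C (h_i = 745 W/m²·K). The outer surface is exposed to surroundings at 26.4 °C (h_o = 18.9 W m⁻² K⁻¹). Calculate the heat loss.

Resistance network (inner→outer):
  R_conv,in = 1/(4πr²h) = 1/(4π·1.25²·745) = 6.836×10^-5 K/W
  R_brass = (1/1.25 − 1/1.26)/(4πk) = 0.006349/(4π·114) = 4.432×10^-6 K/W
  R_calcium silicate = (1/1.26 − 1/1.54)/(4πk) = 0.1443/(4π·0.0513) = 0.2238 K/W
  R_conv,out = 1/(4πr²h) = 1/(4π·1.54²·18.9) = 0.001775 K/W
ΣR = 6.836×10^-5 + 4.432×10^-6 + 0.2238 + 0.001775 = 0.2256 K/W
Q = ΔT/ΣR = (359 °C − 26.4 °C)/0.2256 = 1470 W

Q = 1470 W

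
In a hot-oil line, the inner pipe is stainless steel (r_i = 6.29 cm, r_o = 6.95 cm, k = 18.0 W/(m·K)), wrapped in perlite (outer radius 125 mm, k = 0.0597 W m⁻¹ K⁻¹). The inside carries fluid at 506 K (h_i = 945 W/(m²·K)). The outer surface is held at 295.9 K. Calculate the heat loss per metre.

Resistance network (inner→outer):
  R'_conv,in = 1/(2πr h) = 1/(2π·0.0629·945) = 0.002678 m·K/W
  R'_stainless steel = ln(0.0695/0.0629)/(2πk) = 0.09978/(2π·18.0) = 8.823×10^-4 m·K/W
  R'_perlite = ln(0.125/0.0695)/(2πk) = 0.5870/(2π·0.0597) = 1.565 m·K/W
ΣR = 0.002678 + 8.823×10^-4 + 1.565 = 1.569 m·K/W
Q' = ΔT/ΣR = (506 K − 295.9 K)/1.569 = 134 W/m

Q' = 134 W/m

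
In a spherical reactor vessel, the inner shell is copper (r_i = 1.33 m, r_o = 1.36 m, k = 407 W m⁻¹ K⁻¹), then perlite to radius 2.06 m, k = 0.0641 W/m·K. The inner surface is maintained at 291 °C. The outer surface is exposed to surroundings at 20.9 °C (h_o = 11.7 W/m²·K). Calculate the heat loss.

Series thermal resistances, inner to outer:
  R_copper = (1/1.33 − 1/1.36)/(4πk) = 0.01659/(4π·407) = 3.243×10^-6 K/W
  R_perlite = (1/1.36 − 1/2.06)/(4πk) = 0.2499/(4π·0.0641) = 0.3102 K/W
  R_conv,out = 1/(4πr²h) = 1/(4π·2.06²·11.7) = 0.001603 K/W
ΣR = 3.243×10^-6 + 0.3102 + 0.001603 = 0.3118 K/W
Q = ΔT/ΣR = (291 °C − 20.9 °C)/0.3118 = 866 W

Q = 866 W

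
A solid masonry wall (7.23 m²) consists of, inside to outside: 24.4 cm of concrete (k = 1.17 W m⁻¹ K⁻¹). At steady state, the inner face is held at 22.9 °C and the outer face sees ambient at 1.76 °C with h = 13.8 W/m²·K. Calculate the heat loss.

Q = 544 W

Treat each layer as a resistance in series:
  R_concrete = L/(kA) = 0.244/(1.17·7.23) = 0.02884 K/W
  R_conv,out = 1/(hA) = 1/(13.8·7.23) = 0.01002 K/W
ΣR = 0.02884 + 0.01002 = 0.03886 K/W
Q = ΔT/ΣR = (22.9 °C − 1.76 °C)/0.03886 = 544 W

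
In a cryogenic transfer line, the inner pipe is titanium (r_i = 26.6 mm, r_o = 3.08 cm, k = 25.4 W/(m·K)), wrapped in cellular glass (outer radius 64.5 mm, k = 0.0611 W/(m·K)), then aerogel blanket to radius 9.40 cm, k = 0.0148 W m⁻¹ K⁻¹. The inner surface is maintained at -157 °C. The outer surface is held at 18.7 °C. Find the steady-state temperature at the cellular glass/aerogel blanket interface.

T = -100 °C

Treat each layer as a resistance in series:
  R'_titanium = ln(0.0308/0.0266)/(2πk) = 0.1466/(2π·25.4) = 9.186×10^-4 m·K/W
  R'_cellular glass = ln(0.0645/0.0308)/(2πk) = 0.7392/(2π·0.0611) = 1.925 m·K/W
  R'_aerogel blanket = ln(0.0940/0.0645)/(2πk) = 0.3766/(2π·0.0148) = 4.050 m·K/W
ΣR = 9.186×10^-4 + 1.925 + 4.050 = 5.976 m·K/W
Q' = ΔT/ΣR = (-157 °C − 18.7 °C)/5.976 = -29.40 W/m
From the inner boundary to the cellular glass/aerogel blanket interface, ΣR_partial = 1.926 m·K/W.
T_interface = T_in − Q'·ΣR_partial = -157 °C − (-29.40)(1.926) = -100 °C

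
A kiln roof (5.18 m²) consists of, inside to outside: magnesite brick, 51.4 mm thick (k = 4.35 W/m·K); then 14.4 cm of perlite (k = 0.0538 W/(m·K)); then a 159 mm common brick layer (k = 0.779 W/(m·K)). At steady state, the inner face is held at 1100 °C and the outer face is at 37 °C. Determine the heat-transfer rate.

Q = 1900 W

Series thermal resistances, inner to outer:
  R_magnesite brick = L/(kA) = 0.0514/(4.35·5.18) = 0.002281 K/W
  R_perlite = L/(kA) = 0.144/(0.0538·5.18) = 0.5167 K/W
  R_common brick = L/(kA) = 0.159/(0.779·5.18) = 0.03940 K/W
ΣR = 0.002281 + 0.5167 + 0.03940 = 0.5584 K/W
Q = ΔT/ΣR = (1100 °C − 37 °C)/0.5584 = 1900 W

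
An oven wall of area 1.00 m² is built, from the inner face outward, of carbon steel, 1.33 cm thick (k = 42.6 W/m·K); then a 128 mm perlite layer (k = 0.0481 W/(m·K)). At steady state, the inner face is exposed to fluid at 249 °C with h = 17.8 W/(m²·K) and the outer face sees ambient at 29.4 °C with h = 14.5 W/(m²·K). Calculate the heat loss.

Q = 78.8 W

Resistance network (inner→outer):
  R_conv,in = 1/(hA) = 1/(17.8·1.00) = 0.05618 K/W
  R_carbon steel = L/(kA) = 0.0133/(42.6·1.00) = 3.122×10^-4 K/W
  R_perlite = L/(kA) = 0.128/(0.0481·1.00) = 2.661 K/W
  R_conv,out = 1/(hA) = 1/(14.5·1.00) = 0.06897 K/W
ΣR = 0.05618 + 3.122×10^-4 + 2.661 + 0.06897 = 2.786 K/W
Q = ΔT/ΣR = (249 °C − 29.4 °C)/2.786 = 78.8 W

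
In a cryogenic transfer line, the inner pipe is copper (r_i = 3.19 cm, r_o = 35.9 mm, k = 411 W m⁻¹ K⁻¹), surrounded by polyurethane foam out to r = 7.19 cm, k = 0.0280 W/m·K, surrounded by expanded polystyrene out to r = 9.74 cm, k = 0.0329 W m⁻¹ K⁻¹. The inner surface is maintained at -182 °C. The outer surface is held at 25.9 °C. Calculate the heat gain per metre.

Q' = 38.4 W/m

Series thermal resistances, inner to outer:
  R'_copper = ln(0.0359/0.0319)/(2πk) = 0.1181/(2π·411) = 4.574×10^-5 m·K/W
  R'_polyurethane foam = ln(0.0719/0.0359)/(2πk) = 0.6945/(2π·0.0280) = 3.948 m·K/W
  R'_expanded polystyrene = ln(0.0974/0.0719)/(2πk) = 0.3035/(2π·0.0329) = 1.468 m·K/W
ΣR = 4.574×10^-5 + 3.948 + 1.468 = 5.416 m·K/W
Q' = ΔT/ΣR = (-182 °C − 25.9 °C)/5.416 = -38.4 W/m
(Negative Q' ⇒ heat flows inward; heat gain = 38.4 W/m.)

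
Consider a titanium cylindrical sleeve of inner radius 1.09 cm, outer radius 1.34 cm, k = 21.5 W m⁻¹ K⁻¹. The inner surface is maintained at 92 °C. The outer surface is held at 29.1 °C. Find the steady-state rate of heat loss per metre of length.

Q' = 2πk·ΔT/ln(r₂/r₁) = 2π × 21.5 × 62.9 / ln(0.0134/0.0109) = 41100 W/m

Q' = 41100 W/m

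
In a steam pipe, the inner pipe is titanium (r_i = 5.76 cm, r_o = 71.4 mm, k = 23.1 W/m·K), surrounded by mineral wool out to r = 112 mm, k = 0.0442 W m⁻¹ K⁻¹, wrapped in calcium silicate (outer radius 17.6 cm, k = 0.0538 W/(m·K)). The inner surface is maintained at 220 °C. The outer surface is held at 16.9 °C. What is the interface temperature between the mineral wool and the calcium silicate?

T = 109 °C

Resistance network (inner→outer):
  R'_titanium = ln(0.0714/0.0576)/(2πk) = 0.2148/(2π·23.1) = 0.001480 m·K/W
  R'_mineral wool = ln(0.112/0.0714)/(2πk) = 0.4502/(2π·0.0442) = 1.621 m·K/W
  R'_calcium silicate = ln(0.176/0.112)/(2πk) = 0.4520/(2π·0.0538) = 1.337 m·K/W
ΣR = 0.001480 + 1.621 + 1.337 = 2.959 m·K/W
Q' = ΔT/ΣR = (220 °C − 16.9 °C)/2.959 = 68.64 W/m
From the inner boundary to the mineral wool/calcium silicate interface, ΣR_partial = 1.622 m·K/W.
T_interface = T_in − Q'·ΣR_partial = 220 °C − (68.64)(1.622) = 109 °C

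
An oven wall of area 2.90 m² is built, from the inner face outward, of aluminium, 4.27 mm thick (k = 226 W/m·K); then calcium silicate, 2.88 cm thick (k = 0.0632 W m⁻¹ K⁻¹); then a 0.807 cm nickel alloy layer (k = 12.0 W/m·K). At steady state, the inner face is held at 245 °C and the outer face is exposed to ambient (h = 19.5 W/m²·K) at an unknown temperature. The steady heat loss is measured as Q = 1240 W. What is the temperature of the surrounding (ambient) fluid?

T_out = 27.9 °C

Series resistances:
  R_aluminium = L/(kA) = 0.00427/(226·2.90) = 6.515×10^-6 K/W
  R_calcium silicate = L/(kA) = 0.0288/(0.0632·2.90) = 0.1571 K/W
  R_nickel alloy = L/(kA) = 0.00807/(12.0·2.90) = 2.319×10^-4 K/W
  R_conv,out = 1/(hA) = 1/(19.5·2.90) = 0.01768 K/W
ΣR = 0.1751 K/W
ΔT = Q·ΣR = 1240 × 0.1751 = 217.1 K
Heat flows outward, so T_out = T_in − ΔT = 245 − 217.1 = 27.9 °C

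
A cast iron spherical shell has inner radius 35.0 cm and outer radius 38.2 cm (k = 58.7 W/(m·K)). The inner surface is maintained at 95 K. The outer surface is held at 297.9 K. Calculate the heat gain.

Q = 4πk·ΔT/(1/r₁ − 1/r₂) = 4π × 58.7 × 202.9 / (1/0.350 − 1/0.382) = 6.25×10^5 W

Q = 6.25×10^5 W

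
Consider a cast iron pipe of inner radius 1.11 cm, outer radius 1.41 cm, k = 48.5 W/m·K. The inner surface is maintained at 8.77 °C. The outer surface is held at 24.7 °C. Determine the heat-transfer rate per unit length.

Q' = 2πk·ΔT/ln(r₂/r₁) = 2π × 48.5 × 15.93 / ln(0.0141/0.0111) = 20300 W/m

Q' = 20.3 kW/m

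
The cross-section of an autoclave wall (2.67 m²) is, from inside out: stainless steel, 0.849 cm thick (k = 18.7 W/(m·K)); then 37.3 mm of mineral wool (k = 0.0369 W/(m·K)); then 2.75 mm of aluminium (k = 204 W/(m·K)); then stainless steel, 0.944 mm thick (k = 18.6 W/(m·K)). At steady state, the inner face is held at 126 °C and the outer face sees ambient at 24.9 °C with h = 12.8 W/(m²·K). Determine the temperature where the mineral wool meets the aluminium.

T = 32.2 °C

Treat each layer as a resistance in series:
  R_stainless steel = L/(kA) = 0.00849/(18.7·2.67) = 1.700×10^-4 K/W
  R_mineral wool = L/(kA) = 0.0373/(0.0369·2.67) = 0.3786 K/W
  R_aluminium = L/(kA) = 0.00275/(204·2.67) = 5.049×10^-6 K/W
  R_stainless steel = L/(kA) = 9.44×10^-4/(18.6·2.67) = 1.901×10^-5 K/W
  R_conv,out = 1/(hA) = 1/(12.8·2.67) = 0.02926 K/W
ΣR = 1.700×10^-4 + 0.3786 + 5.049×10^-6 + 1.901×10^-5 + 0.02926 = 0.4081 K/W
Q = ΔT/ΣR = (126 °C − 24.9 °C)/0.4081 = 247.7 W
From the inner boundary to the mineral wool/aluminium interface, ΣR_partial = 0.3788 K/W.
T_interface = T_in − Q·ΣR_partial = 126 °C − (247.7)(0.3788) = 32.2 °C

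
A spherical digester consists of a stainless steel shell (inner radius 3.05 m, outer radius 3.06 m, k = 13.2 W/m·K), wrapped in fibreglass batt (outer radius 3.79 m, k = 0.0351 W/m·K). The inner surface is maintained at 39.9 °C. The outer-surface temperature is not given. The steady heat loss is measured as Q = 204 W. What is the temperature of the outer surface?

Sum the resistances:
  R_stainless steel = (1/3.05 − 1/3.06)/(4πk) = 0.001071/(4π·13.2) = 6.459×10^-6 K/W
  R_fibreglass batt = (1/3.06 − 1/3.79)/(4πk) = 0.06295/(4π·0.0351) = 0.1427 K/W
ΣR = 0.1427 K/W
ΔT = Q·ΣR = 204 × 0.1427 = 29.11 K
Heat flows outward, so T_out = T_in − ΔT = 39.9 − 29.11 = 10.8 °C

T_out = 10.8 °C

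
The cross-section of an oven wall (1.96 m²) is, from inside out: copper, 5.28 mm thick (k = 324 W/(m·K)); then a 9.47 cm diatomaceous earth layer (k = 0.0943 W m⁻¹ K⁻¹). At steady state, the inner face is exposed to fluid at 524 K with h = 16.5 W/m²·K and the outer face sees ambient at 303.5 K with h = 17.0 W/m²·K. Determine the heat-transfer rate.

Treat each layer as a resistance in series:
  R_conv,in = 1/(hA) = 1/(16.5·1.96) = 0.03092 K/W
  R_copper = L/(kA) = 0.00528/(324·1.96) = 8.314×10^-6 K/W
  R_diatomaceous earth = L/(kA) = 0.0947/(0.0943·1.96) = 0.5124 K/W
  R_conv,out = 1/(hA) = 1/(17.0·1.96) = 0.03001 K/W
ΣR = 0.03092 + 8.314×10^-6 + 0.5124 + 0.03001 = 0.5733 K/W
Q = ΔT/ΣR = (524 K − 303.5 K)/0.5733 = 385 W

Q = 385 W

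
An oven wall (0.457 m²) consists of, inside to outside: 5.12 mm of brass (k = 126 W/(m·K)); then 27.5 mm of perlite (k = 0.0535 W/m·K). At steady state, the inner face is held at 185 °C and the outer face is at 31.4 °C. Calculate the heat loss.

Q = 137 W

Series thermal resistances, inner to outer:
  R_brass = L/(kA) = 0.00512/(126·0.457) = 8.892×10^-5 K/W
  R_perlite = L/(kA) = 0.0275/(0.0535·0.457) = 1.125 K/W
ΣR = 8.892×10^-5 + 1.125 = 1.125 K/W
Q = ΔT/ΣR = (185 °C − 31.4 °C)/1.125 = 137 W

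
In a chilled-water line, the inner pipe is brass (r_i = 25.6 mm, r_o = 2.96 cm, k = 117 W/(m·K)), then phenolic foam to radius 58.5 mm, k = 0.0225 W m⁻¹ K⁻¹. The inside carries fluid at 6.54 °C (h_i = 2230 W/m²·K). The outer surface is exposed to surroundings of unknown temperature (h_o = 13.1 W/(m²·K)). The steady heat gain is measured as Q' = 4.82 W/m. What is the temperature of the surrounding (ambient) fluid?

T_out = 30.8 °C

Series resistances:
  R'_conv,in = 1/(2πr h) = 1/(2π·0.0256·2230) = 0.002788 m·K/W
  R'_brass = ln(0.0296/0.0256)/(2πk) = 0.1452/(2π·117) = 1.975×10^-4 m·K/W
  R'_phenolic foam = ln(0.0585/0.0296)/(2πk) = 0.6813/(2π·0.0225) = 4.819 m·K/W
  R'_conv,out = 1/(2πr h) = 1/(2π·0.0585·13.1) = 0.2077 m·K/W
ΣR = 5.030 m·K/W
ΔT = Q'·ΣR = 4.82 × 5.030 = 24.24 K
Heat flows inward, so T_out = T_in + ΔT = 6.54 + 24.24 = 30.8 °C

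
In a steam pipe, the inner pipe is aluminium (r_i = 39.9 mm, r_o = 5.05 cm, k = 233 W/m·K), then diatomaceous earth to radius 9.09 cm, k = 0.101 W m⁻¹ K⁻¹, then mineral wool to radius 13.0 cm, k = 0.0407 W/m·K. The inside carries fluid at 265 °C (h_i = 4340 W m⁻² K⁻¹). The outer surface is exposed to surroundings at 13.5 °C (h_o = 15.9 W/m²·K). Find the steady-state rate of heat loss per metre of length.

Q' = 105 W/m

Series thermal resistances, inner to outer:
  R'_conv,in = 1/(2πr h) = 1/(2π·0.0399·4340) = 9.191×10^-4 m·K/W
  R'_aluminium = ln(0.0505/0.0399)/(2πk) = 0.2356/(2π·233) = 1.609×10^-4 m·K/W
  R'_diatomaceous earth = ln(0.0909/0.0505)/(2πk) = 0.5878/(2π·0.101) = 0.9262 m·K/W
  R'_mineral wool = ln(0.130/0.0909)/(2πk) = 0.3578/(2π·0.0407) = 1.399 m·K/W
  R'_conv,out = 1/(2πr h) = 1/(2π·0.130·15.9) = 0.07700 m·K/W
ΣR = 9.191×10^-4 + 1.609×10^-4 + 0.9262 + 1.399 + 0.07700 = 2.403 m·K/W
Q' = ΔT/ΣR = (265 °C − 13.5 °C)/2.403 = 105 W/m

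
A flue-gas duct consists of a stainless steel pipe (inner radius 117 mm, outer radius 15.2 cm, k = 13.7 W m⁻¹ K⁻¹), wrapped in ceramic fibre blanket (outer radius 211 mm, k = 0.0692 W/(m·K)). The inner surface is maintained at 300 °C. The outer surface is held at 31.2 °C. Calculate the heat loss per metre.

Treat each layer as a resistance in series:
  R'_stainless steel = ln(0.152/0.117)/(2πk) = 0.2617/(2π·13.7) = 0.003040 m·K/W
  R'_ceramic fibre blanket = ln(0.211/0.152)/(2πk) = 0.3280/(2π·0.0692) = 0.7543 m·K/W
ΣR = 0.003040 + 0.7543 = 0.7573 m·K/W
Q' = ΔT/ΣR = (300 °C − 31.2 °C)/0.7573 = 355 W/m

Q' = 355 W/m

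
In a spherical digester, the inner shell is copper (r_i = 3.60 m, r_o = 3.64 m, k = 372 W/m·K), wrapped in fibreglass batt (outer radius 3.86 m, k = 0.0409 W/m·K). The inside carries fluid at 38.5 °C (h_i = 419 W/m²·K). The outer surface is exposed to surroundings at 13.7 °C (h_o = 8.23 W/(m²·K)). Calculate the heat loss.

Treat each layer as a resistance in series:
  R_conv,in = 1/(4πr²h) = 1/(4π·3.60²·419) = 1.465×10^-5 K/W
  R_copper = (1/3.60 − 1/3.64)/(4πk) = 0.003053/(4π·372) = 6.530×10^-7 K/W
  R_fibreglass batt = (1/3.64 − 1/3.86)/(4πk) = 0.01566/(4π·0.0409) = 0.03046 K/W
  R_conv,out = 1/(4πr²h) = 1/(4π·3.86²·8.23) = 6.490×10^-4 K/W
ΣR = 1.465×10^-5 + 6.530×10^-7 + 0.03046 + 6.490×10^-4 = 0.03112 K/W
Q = ΔT/ΣR = (38.5 °C − 13.7 °C)/0.03112 = 797 W

Q = 797 W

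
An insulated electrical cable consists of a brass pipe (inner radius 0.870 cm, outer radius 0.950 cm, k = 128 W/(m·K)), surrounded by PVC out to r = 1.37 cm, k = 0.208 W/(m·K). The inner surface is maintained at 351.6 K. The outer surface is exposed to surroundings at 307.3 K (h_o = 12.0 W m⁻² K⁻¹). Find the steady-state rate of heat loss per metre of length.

Resistance network (inner→outer):
  R'_brass = ln(0.00950/0.00870)/(2πk) = 0.08797/(2π·128) = 1.094×10^-4 m·K/W
  R'_PVC = ln(0.0137/0.00950)/(2πk) = 0.3661/(2π·0.208) = 0.2801 m·K/W
  R'_conv,out = 1/(2πr h) = 1/(2π·0.0137·12.0) = 0.9681 m·K/W
ΣR = 1.094×10^-4 + 0.2801 + 0.9681 = 1.248 m·K/W
Q' = ΔT/ΣR = (351.6 K − 307.3 K)/1.248 = 35.5 W/m

Q' = 35.5 W/m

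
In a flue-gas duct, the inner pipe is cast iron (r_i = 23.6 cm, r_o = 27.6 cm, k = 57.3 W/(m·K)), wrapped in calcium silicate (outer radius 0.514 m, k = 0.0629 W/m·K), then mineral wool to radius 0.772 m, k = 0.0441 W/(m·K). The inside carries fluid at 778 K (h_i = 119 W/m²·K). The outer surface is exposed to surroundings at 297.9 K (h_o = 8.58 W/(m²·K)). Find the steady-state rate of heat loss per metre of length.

Resistance network (inner→outer):
  R'_conv,in = 1/(2πr h) = 1/(2π·0.236·119) = 0.005667 m·K/W
  R'_cast iron = ln(0.276/0.236)/(2πk) = 0.1566/(2π·57.3) = 4.349×10^-4 m·K/W
  R'_calcium silicate = ln(0.514/0.276)/(2πk) = 0.6218/(2π·0.0629) = 1.573 m·K/W
  R'_mineral wool = ln(0.772/0.514)/(2πk) = 0.4068/(2π·0.0441) = 1.468 m·K/W
  R'_conv,out = 1/(2πr h) = 1/(2π·0.772·8.58) = 0.02403 m·K/W
ΣR = 0.005667 + 4.349×10^-4 + 1.573 + 1.468 + 0.02403 = 3.071 m·K/W
Q' = ΔT/ΣR = (778 K − 297.9 K)/3.071 = 156 W/m

Q' = 156 W/m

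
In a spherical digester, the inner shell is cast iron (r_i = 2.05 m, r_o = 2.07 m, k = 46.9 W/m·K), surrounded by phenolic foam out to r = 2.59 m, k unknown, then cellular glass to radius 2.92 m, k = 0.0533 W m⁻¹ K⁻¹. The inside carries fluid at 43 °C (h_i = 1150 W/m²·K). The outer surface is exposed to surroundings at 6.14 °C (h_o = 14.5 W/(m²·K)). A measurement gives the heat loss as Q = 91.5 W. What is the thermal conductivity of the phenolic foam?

ΣR = ΔT/Q = |43 − 6.14|/91.5 = 0.4028 K/W
Known resistances:
  R_conv,in = 1/(4πr²h) = 1/(4π·2.05²·1150) = 1.647×10^-5 K/W
  R_cast iron = (1/2.05 − 1/2.07)/(4πk) = 0.004713/(4π·46.9) = 7.997×10^-6 K/W
  R_cellular glass = (1/2.59 − 1/2.92)/(4πk) = 0.04363/(4π·0.0533) = 0.06515 K/W
  R_conv,out = 1/(4πr²h) = 1/(4π·2.92²·14.5) = 6.437×10^-4 K/W
R_phenolic foam = ΣR − ΣR_known = 0.4028 − 0.06582 = 0.3370 K/W
(1/r₁−1/r₂)/(4πk) = 0.3370 ⇒ k = 0.09699/(4π·0.3370) = 0.0229 W/m·K

k = 0.0229 W/m·K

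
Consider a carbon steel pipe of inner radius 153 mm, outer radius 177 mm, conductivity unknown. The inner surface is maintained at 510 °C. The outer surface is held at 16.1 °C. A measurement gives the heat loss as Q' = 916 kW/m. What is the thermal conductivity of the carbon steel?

ΣR = ΔT/Q' = |510 − 16.1|/9.16×10^5 = 5.392×10^-4 m·K/W
ln(r₂/r₁)/(2πk) = 5.392×10^-4 ⇒ k = 0.1457/(2π·5.392×10^-4) = 43.0 W/m·K

k = 43.0 W/m·K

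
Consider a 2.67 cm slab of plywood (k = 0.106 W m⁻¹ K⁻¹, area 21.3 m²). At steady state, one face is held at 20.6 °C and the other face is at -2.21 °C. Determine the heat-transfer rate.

Q = 1930 W

Q = kA·ΔT/L = 0.106 × 21.3 × |20.6 °C − -2.21 °C| / 0.0267 = 1930 W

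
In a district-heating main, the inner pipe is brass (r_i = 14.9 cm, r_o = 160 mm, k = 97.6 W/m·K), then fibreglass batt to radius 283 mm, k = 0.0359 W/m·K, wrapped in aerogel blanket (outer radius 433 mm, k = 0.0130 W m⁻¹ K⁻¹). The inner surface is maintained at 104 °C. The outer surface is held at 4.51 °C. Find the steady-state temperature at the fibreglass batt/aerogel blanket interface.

T = 71.5 °C

Treat each layer as a resistance in series:
  R'_brass = ln(0.160/0.149)/(2πk) = 0.07123/(2π·97.6) = 1.161×10^-4 m·K/W
  R'_fibreglass batt = ln(0.283/0.160)/(2πk) = 0.5703/(2π·0.0359) = 2.528 m·K/W
  R'_aerogel blanket = ln(0.433/0.283)/(2πk) = 0.4253/(2π·0.0130) = 5.207 m·K/W
ΣR = 1.161×10^-4 + 2.528 + 5.207 = 7.735 m·K/W
Q' = ΔT/ΣR = (104 °C − 4.51 °C)/7.735 = 12.86 W/m
From the inner boundary to the fibreglass batt/aerogel blanket interface, ΣR_partial = 2.528 m·K/W.
T_interface = T_in − Q'·ΣR_partial = 104 °C − (12.86)(2.528) = 71.5 °C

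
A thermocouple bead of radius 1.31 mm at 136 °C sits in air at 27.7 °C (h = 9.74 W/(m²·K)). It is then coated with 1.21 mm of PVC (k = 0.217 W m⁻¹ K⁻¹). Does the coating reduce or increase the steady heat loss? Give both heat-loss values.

increases: 0.0227 → 0.0762 W

Critical radius for a sphere: r_cr = 2k/h = 0.0446 m = 4.46 cm.
Outer radius after coating: r₂ = 0.00131 + 0.00121 = 0.00252 m.
Since r₁ < r_cr and r₂ ≤ r_cr, the coating moves toward the maximum at r_cr — heat loss rises.
Bare: R = 1/(4πr₁²h) = 4761 K/W; Q = 108.3/4761 = 0.0227 W.
Coated: R = R_cond + R_conv = 1421 K/W; Q = 108.3/1421 = 0.0762 W.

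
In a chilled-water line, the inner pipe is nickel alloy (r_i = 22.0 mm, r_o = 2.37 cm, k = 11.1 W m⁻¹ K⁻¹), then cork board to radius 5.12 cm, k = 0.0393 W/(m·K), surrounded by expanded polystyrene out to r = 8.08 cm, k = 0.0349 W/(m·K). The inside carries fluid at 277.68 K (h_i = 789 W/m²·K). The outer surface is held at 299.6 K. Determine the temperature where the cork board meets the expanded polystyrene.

Resistance network (inner→outer):
  R'_conv,in = 1/(2πr h) = 1/(2π·0.0220·789) = 0.009169 m·K/W
  R'_nickel alloy = ln(0.0237/0.0220)/(2πk) = 0.07443/(2π·11.1) = 0.001067 m·K/W
  R'_cork board = ln(0.0512/0.0237)/(2πk) = 0.7703/(2π·0.0393) = 3.119 m·K/W
  R'_expanded polystyrene = ln(0.0808/0.0512)/(2πk) = 0.4562/(2π·0.0349) = 2.081 m·K/W
ΣR = 0.009169 + 0.001067 + 3.119 + 2.081 = 5.210 m·K/W
Q' = ΔT/ΣR = (277.68 K − 299.6 K)/5.210 = -4.207 W/m
From the inner boundary to the cork board/expanded polystyrene interface, ΣR_partial = 3.129 m·K/W.
T_interface = T_in − Q'·ΣR_partial = 277.68 K − (-4.207)(3.129) = 290.8 K

T = 290.8 K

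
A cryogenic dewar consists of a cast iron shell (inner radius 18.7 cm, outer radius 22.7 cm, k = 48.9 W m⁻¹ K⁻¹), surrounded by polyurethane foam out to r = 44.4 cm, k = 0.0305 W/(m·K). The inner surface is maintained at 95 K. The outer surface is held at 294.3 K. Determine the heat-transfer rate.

Series thermal resistances, inner to outer:
  R_cast iron = (1/0.187 − 1/0.227)/(4πk) = 0.9423/(4π·48.9) = 0.001533 K/W
  R_polyurethane foam = (1/0.227 − 1/0.444)/(4πk) = 2.153/(4π·0.0305) = 5.617 K/W
ΣR = 0.001533 + 5.617 = 5.619 K/W
Q = ΔT/ΣR = (95 K − 294.3 K)/5.619 = -35.5 W
(Negative Q ⇒ heat flows inward; heat gain = 35.5 W.)

Q = 35.5 W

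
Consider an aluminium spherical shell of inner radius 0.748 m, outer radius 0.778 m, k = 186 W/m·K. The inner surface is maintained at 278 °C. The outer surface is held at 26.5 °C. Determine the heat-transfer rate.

Q = 4πk·ΔT/(1/r₁ − 1/r₂) = 4π × 186 × 251.5 / (1/0.748 − 1/0.778) = 1.14×10^7 W

Q = 1.14×10^7 W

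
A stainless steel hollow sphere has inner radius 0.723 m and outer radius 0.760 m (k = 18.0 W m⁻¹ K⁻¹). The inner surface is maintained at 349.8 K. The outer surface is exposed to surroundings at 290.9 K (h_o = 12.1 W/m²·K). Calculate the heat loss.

Treat each layer as a resistance in series:
  R_stainless steel = (1/0.723 − 1/0.760)/(4πk) = 0.06734/(4π·18.0) = 2.977×10^-4 K/W
  R_conv,out = 1/(4πr²h) = 1/(4π·0.760²·12.1) = 0.01139 K/W
ΣR = 2.977×10^-4 + 0.01139 = 0.01169 K/W
Q = ΔT/ΣR = (349.8 K − 290.9 K)/0.01169 = 5040 W

Q = 5.04 kW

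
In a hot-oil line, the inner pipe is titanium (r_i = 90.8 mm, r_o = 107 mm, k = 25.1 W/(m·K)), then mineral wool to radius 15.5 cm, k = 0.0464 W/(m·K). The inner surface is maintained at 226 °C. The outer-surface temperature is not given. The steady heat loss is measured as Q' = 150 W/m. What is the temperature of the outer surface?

T_out = 35.2 °C

Series resistances:
  R'_titanium = ln(0.107/0.0908)/(2πk) = 0.1642/(2π·25.1) = 0.001041 m·K/W
  R'_mineral wool = ln(0.155/0.107)/(2πk) = 0.3706/(2π·0.0464) = 1.271 m·K/W
ΣR = 1.272 m·K/W
ΔT = Q'·ΣR = 150 × 1.272 = 190.8 K
Heat flows outward, so T_out = T_in − ΔT = 226 − 190.8 = 35.2 °C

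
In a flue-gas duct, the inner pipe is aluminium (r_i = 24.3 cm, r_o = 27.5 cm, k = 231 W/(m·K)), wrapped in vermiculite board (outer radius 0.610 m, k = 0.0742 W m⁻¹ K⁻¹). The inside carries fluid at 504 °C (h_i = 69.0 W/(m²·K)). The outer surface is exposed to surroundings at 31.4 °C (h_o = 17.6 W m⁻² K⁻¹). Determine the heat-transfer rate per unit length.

Treat each layer as a resistance in series:
  R'_conv,in = 1/(2πr h) = 1/(2π·0.243·69.0) = 0.009492 m·K/W
  R'_aluminium = ln(0.275/0.243)/(2πk) = 0.1237/(2π·231) = 8.523×10^-5 m·K/W
  R'_vermiculite board = ln(0.610/0.275)/(2πk) = 0.7967/(2π·0.0742) = 1.709 m·K/W
  R'_conv,out = 1/(2πr h) = 1/(2π·0.610·17.6) = 0.01482 m·K/W
ΣR = 0.009492 + 8.523×10^-5 + 1.709 + 0.01482 = 1.733 m·K/W
Q' = ΔT/ΣR = (504 °C − 31.4 °C)/1.733 = 273 W/m

Q' = 273 W/m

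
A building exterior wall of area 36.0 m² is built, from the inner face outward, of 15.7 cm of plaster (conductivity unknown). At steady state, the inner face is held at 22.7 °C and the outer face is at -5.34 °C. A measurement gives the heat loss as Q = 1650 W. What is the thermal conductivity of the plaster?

k = 0.257 W/m·K

ΣR = ΔT/Q = |22.7 − -5.34|/1650 = 0.01699 K/W
L/(kA) = 0.01699 ⇒ k = 0.157/(0.01699·36.0) = 0.257 W/m·K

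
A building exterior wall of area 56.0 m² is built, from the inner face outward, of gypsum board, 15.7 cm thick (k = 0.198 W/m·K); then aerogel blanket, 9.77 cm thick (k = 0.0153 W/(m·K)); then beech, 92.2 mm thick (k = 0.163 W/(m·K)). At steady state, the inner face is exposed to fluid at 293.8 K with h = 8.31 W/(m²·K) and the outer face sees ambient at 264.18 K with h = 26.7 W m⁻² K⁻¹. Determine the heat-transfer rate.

Resistance network (inner→outer):
  R_conv,in = 1/(hA) = 1/(8.31·56.0) = 0.002149 K/W
  R_gypsum board = L/(kA) = 0.157/(0.198·56.0) = 0.01416 K/W
  R_aerogel blanket = L/(kA) = 0.0977/(0.0153·56.0) = 0.1140 K/W
  R_beech = L/(kA) = 0.0922/(0.163·56.0) = 0.01010 K/W
  R_conv,out = 1/(hA) = 1/(26.7·56.0) = 6.688×10^-4 K/W
ΣR = 0.002149 + 0.01416 + 0.1140 + 0.01010 + 6.688×10^-4 = 0.1411 K/W
Q = ΔT/ΣR = (293.8 K − 264.18 K)/0.1411 = 210 W

Q = 210 W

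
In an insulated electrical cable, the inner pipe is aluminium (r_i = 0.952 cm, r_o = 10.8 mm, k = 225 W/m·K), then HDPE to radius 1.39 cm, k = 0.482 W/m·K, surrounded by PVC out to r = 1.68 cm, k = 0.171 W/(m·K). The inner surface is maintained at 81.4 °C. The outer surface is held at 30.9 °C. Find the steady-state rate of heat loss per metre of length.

Treat each layer as a resistance in series:
  R'_aluminium = ln(0.0108/0.00952)/(2πk) = 0.1262/(2π·225) = 8.923×10^-5 m·K/W
  R'_HDPE = ln(0.0139/0.0108)/(2πk) = 0.2523/(2π·0.482) = 0.08332 m·K/W
  R'_PVC = ln(0.0168/0.0139)/(2πk) = 0.1895/(2π·0.171) = 0.1764 m·K/W
ΣR = 8.923×10^-5 + 0.08332 + 0.1764 = 0.2598 m·K/W
Q' = ΔT/ΣR = (81.4 °C − 30.9 °C)/0.2598 = 194 W/m

Q' = 194 W/m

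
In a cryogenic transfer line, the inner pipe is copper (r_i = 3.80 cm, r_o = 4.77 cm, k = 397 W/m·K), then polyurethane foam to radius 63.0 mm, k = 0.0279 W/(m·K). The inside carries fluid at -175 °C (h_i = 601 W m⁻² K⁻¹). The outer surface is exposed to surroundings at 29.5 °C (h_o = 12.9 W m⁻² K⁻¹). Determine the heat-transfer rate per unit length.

Q' = 114 W/m

Resistance network (inner→outer):
  R'_conv,in = 1/(2πr h) = 1/(2π·0.0380·601) = 0.006969 m·K/W
  R'_copper = ln(0.0477/0.0380)/(2πk) = 0.2273/(2π·397) = 9.114×10^-5 m·K/W
  R'_polyurethane foam = ln(0.0630/0.0477)/(2πk) = 0.2782/(2π·0.0279) = 1.587 m·K/W
  R'_conv,out = 1/(2πr h) = 1/(2π·0.0630·12.9) = 0.1958 m·K/W
ΣR = 0.006969 + 9.114×10^-5 + 1.587 + 0.1958 = 1.790 m·K/W
Q' = ΔT/ΣR = (-175 °C − 29.5 °C)/1.790 = -114 W/m
(Negative Q' ⇒ heat flows inward; heat gain = 114 W/m.)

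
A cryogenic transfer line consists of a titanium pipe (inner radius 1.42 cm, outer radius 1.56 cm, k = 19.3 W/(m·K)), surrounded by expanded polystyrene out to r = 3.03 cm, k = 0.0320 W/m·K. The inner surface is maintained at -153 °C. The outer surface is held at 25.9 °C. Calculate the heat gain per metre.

Series thermal resistances, inner to outer:
  R'_titanium = ln(0.0156/0.0142)/(2πk) = 0.09403/(2π·19.3) = 7.754×10^-4 m·K/W
  R'_expanded polystyrene = ln(0.0303/0.0156)/(2πk) = 0.6639/(2π·0.0320) = 3.302 m·K/W
ΣR = 7.754×10^-4 + 3.302 = 3.303 m·K/W
Q' = ΔT/ΣR = (-153 °C − 25.9 °C)/3.303 = -54.2 W/m
(Negative Q' ⇒ heat flows inward; heat gain = 54.2 W/m.)

Q' = 54.2 W/m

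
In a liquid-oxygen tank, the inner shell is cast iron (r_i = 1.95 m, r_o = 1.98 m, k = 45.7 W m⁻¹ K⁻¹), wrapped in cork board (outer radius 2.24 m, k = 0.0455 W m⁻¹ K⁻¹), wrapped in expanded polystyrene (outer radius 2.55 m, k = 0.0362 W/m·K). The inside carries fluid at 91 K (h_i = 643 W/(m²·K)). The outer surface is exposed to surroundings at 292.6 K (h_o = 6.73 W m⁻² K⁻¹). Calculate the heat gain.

Treat each layer as a resistance in series:
  R_conv,in = 1/(4πr²h) = 1/(4π·1.95²·643) = 3.255×10^-5 K/W
  R_cast iron = (1/1.95 − 1/1.98)/(4πk) = 0.007770/(4π·45.7) = 1.353×10^-5 K/W
  R_cork board = (1/1.98 − 1/2.24)/(4πk) = 0.05862/(4π·0.0455) = 0.1025 K/W
  R_expanded polystyrene = (1/2.24 − 1/2.55)/(4πk) = 0.05427/(4π·0.0362) = 0.1193 K/W
  R_conv,out = 1/(4πr²h) = 1/(4π·2.55²·6.73) = 0.001818 K/W
ΣR = 3.255×10^-5 + 1.353×10^-5 + 0.1025 + 0.1193 + 0.001818 = 0.2237 K/W
Q = ΔT/ΣR = (91 K − 292.6 K)/0.2237 = -901 W
(Negative Q ⇒ heat flows inward; heat gain = 901 W.)

Q = 901 W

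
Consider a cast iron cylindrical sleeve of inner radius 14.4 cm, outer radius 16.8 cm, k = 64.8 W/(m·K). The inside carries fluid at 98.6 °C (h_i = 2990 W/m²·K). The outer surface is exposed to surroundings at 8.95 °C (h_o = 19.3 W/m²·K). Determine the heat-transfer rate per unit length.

Q' = 1800 W/m

Treat each layer as a resistance in series:
  R'_conv,in = 1/(2πr h) = 1/(2π·0.144·2990) = 3.696×10^-4 m·K/W
  R'_cast iron = ln(0.168/0.144)/(2πk) = 0.1542/(2π·64.8) = 3.786×10^-4 m·K/W
  R'_conv,out = 1/(2πr h) = 1/(2π·0.168·19.3) = 0.04909 m·K/W
ΣR = 3.696×10^-4 + 3.786×10^-4 + 0.04909 = 0.04984 m·K/W
Q' = ΔT/ΣR = (98.6 °C − 8.95 °C)/0.04984 = 1800 W/m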